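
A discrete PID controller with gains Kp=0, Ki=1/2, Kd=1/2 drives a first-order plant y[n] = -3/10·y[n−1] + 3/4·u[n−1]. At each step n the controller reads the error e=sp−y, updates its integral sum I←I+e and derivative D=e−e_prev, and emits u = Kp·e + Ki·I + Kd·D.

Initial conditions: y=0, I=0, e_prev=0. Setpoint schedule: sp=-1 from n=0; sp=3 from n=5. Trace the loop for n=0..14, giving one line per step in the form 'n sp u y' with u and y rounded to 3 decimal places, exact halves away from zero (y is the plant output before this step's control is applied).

(exact arithmetic carried between steps; '≈' marks a value shown rounded to 6 d.p. or computed from one; I and e_prev carry over from the previous line; the table rounds u and y to 3 d.p., halves away from zero)
n=0: y=0, sp=-1, e=sp−y=-1; I=-1, D=e−e_prev=-1; u=0·(-1)+1/2·(-1)+1/2·(-1)=-1; next y=-3/10·0+3/4·(-1)=-0.75
n=1: y=-0.75, sp=-1, e=sp−y=-0.25; I=-1.25, D=e−e_prev=0.75; u=0·(-0.25)+1/2·(-1.25)+1/2·0.75=-0.25; next y=-3/10·(-0.75)+3/4·(-0.25)=0.0375
n=2: y=0.0375, sp=-1, e=sp−y=-1.0375; I=-2.2875, D=e−e_prev=-0.7875; u=0·(-1.0375)+1/2·(-2.2875)+1/2·(-0.7875)=-1.5375; next y=-3/10·0.0375+3/4·(-1.5375)=-1.164375
n=3: y=-1.164375, sp=-1, e=sp−y=0.164375; I=-2.123125, D=e−e_prev=1.201875; u=0·0.164375+1/2·(-2.123125)+1/2·1.201875=-0.460625; next y=-3/10·(-1.164375)+3/4·(-0.460625)≈0.003844
n=4: y≈0.003844, sp=-1, e=sp−y≈-1.003844; I≈-3.126969, D=e−e_prev≈-1.168219; u=0·(-1.003844)+1/2·(-3.126969)+1/2·(-1.168219)≈-2.147594; next y=-3/10·0.003844+3/4·(-2.147594)≈-1.611848
n=5: y≈-1.611848, sp=3, e=sp−y≈4.611848; I≈1.484880, D=e−e_prev≈5.615692; u=0·4.611848+1/2·1.484880+1/2·5.615692≈3.550286; next y=-3/10·(-1.611848)+3/4·3.550286≈3.146269
n=6: y≈3.146269, sp=3, e=sp−y≈-0.146269; I≈1.338611, D=e−e_prev≈-4.758117; u=0·(-0.146269)+1/2·1.338611+1/2·(-4.758117)≈-1.709753; next y=-3/10·3.146269+3/4·(-1.709753)≈-2.226196
n=7: y≈-2.226196, sp=3, e=sp−y≈5.226196; I≈6.564806, D=e−e_prev≈5.372465; u=0·5.226196+1/2·6.564806+1/2·5.372465≈5.968636; next y=-3/10·(-2.226196)+3/4·5.968636≈5.144335
n=8: y≈5.144335, sp=3, e=sp−y≈-2.144335; I≈4.420471, D=e−e_prev≈-7.370531; u=0·(-2.144335)+1/2·4.420471+1/2·(-7.370531)≈-1.475030; next y=-3/10·5.144335+3/4·(-1.475030)≈-2.649573
n=9: y≈-2.649573, sp=3, e=sp−y≈5.649573; I≈10.070044, D=e−e_prev≈7.793909; u=0·5.649573+1/2·10.070044+1/2·7.793909≈8.931976; next y=-3/10·(-2.649573)+3/4·8.931976≈7.493854
n=10: y≈7.493854, sp=3, e=sp−y≈-4.493854; I≈5.576190, D=e−e_prev≈-10.143427; u=0·(-4.493854)+1/2·5.576190+1/2·(-10.143427)≈-2.283619; next y=-3/10·7.493854+3/4·(-2.283619)≈-3.960870
n=11: y≈-3.960870, sp=3, e=sp−y≈6.960870; I≈12.537060, D=e−e_prev≈11.454724; u=0·6.960870+1/2·12.537060+1/2·11.454724≈11.995892; next y=-3/10·(-3.960870)+3/4·11.995892≈10.185180
n=12: y≈10.185180, sp=3, e=sp−y≈-7.185180; I≈5.351880, D=e−e_prev≈-14.146051; u=0·(-7.185180)+1/2·5.351880+1/2·(-14.146051)≈-4.397085; next y=-3/10·10.185180+3/4·(-4.397085)≈-6.353368
n=13: y≈-6.353368, sp=3, e=sp−y≈9.353368; I≈14.705248, D=e−e_prev≈16.538548; u=0·9.353368+1/2·14.705248+1/2·16.538548≈15.621898; next y=-3/10·(-6.353368)+3/4·15.621898≈13.622434
n=14: y≈13.622434, sp=3, e=sp−y≈-10.622434; I≈4.082814, D=e−e_prev≈-19.975802; u=0·(-10.622434)+1/2·4.082814+1/2·(-19.975802)≈-7.946494; next y=-3/10·13.622434+3/4·(-7.946494)≈-10.046601

0 -1 -1.000 0.000
1 -1 -0.250 -0.750
2 -1 -1.538 0.038
3 -1 -0.461 -1.164
4 -1 -2.148 0.004
5 3 3.550 -1.612
6 3 -1.710 3.146
7 3 5.969 -2.226
8 3 -1.475 5.144
9 3 8.932 -2.650
10 3 -2.284 7.494
11 3 11.996 -3.961
12 3 -4.397 10.185
13 3 15.622 -6.353
14 3 -7.946 13.622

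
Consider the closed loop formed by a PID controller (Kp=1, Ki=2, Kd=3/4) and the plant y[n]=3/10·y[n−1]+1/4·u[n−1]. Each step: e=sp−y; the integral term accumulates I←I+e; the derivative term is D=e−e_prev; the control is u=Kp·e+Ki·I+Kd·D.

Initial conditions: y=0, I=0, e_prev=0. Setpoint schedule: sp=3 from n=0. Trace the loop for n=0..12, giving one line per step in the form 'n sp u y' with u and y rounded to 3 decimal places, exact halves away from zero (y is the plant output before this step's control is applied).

0 3 11.250 0.000
1 3 4.453 2.813
2 3 10.146 1.957
3 3 7.216 3.123
4 3 9.278 2.741
5 3 8.006 3.142
6 3 8.765 2.944
7 3 8.240 3.074
8 3 8.534 2.982
9 3 8.328 3.028
10 3 8.448 2.990
11 3 8.369 3.009
12 3 8.418 2.995

(exact arithmetic carried between steps; '≈' marks a value shown rounded to 6 d.p. or computed from one; I and e_prev carry over from the previous line; the table rounds u and y to 3 d.p., halves away from zero)
n=0: y=0, sp=3, e=sp−y=3; I=3, D=e−e_prev=3; u=1·3+2·3+3/4·3=11.25; next y=3/10·0+1/4·11.25=2.8125
n=1: y=2.8125, sp=3, e=sp−y=0.1875; I=3.1875, D=e−e_prev=-2.8125; u=1·0.1875+2·3.1875+3/4·(-2.8125)=4.453125; next y=3/10·2.8125+1/4·4.453125≈1.957031
n=2: y≈1.957031, sp=3, e=sp−y≈1.042969; I≈4.230469, D=e−e_prev≈0.855469; u=1·1.042969+2·4.230469+3/4·0.855469≈10.145508; next y=3/10·1.957031+1/4·10.145508≈3.123486
n=3: y≈3.123486, sp=3, e=sp−y≈-0.123486; I≈4.106982, D=e−e_prev≈-1.166455; u=1·(-0.123486)+2·4.106982+3/4·(-1.166455)≈7.215637; next y=3/10·3.123486+1/4·7.215637≈2.740955
n=4: y≈2.740955, sp=3, e=sp−y≈0.259045; I≈4.366027, D=e−e_prev≈0.382531; u=1·0.259045+2·4.366027+3/4·0.382531≈9.277998; next y=3/10·2.740955+1/4·9.277998≈3.141786
n=5: y≈3.141786, sp=3, e=sp−y≈-0.141786; I≈4.224241, D=e−e_prev≈-0.400831; u=1·(-0.141786)+2·4.224241+3/4·(-0.400831)≈8.006074; next y=3/10·3.141786+1/4·8.006074≈2.944054
n=6: y≈2.944054, sp=3, e=sp−y≈0.055946; I≈4.280187, D=e−e_prev≈0.197732; u=1·0.055946+2·4.280187+3/4·0.197732≈8.764619; next y=3/10·2.944054+1/4·8.764619≈3.074371
n=7: y≈3.074371, sp=3, e=sp−y≈-0.074371; I≈4.205816, D=e−e_prev≈-0.130317; u=1·(-0.074371)+2·4.205816+3/4·(-0.130317)≈8.239524; next y=3/10·3.074371+1/4·8.239524≈2.982192
n=8: y≈2.982192, sp=3, e=sp−y≈0.017808; I≈4.223624, D=e−e_prev≈0.092179; u=1·0.017808+2·4.223624+3/4·0.092179≈8.534190; next y=3/10·2.982192+1/4·8.534190≈3.028205
n=9: y≈3.028205, sp=3, e=sp−y≈-0.028205; I≈4.195419, D=e−e_prev≈-0.046013; u=1·(-0.028205)+2·4.195419+3/4·(-0.046013)≈8.328123; next y=3/10·3.028205+1/4·8.328123≈2.990492
n=10: y≈2.990492, sp=3, e=sp−y≈0.009508; I≈4.204927, D=e−e_prev≈0.037713; u=1·0.009508+2·4.204927+3/4·0.037713≈8.447646; next y=3/10·2.990492+1/4·8.447646≈3.009059
n=11: y≈3.009059, sp=3, e=sp−y≈-0.009059; I≈4.195868, D=e−e_prev≈-0.018567; u=1·(-0.009059)+2·4.195868+3/4·(-0.018567)≈8.368751; next y=3/10·3.009059+1/4·8.368751≈2.994905
n=12: y≈2.994905, sp=3, e=sp−y≈0.005095; I≈4.200962, D=e−e_prev≈0.014154; u=1·0.005095+2·4.200962+3/4·0.014154≈8.417634; next y=3/10·2.994905+1/4·8.417634≈3.002880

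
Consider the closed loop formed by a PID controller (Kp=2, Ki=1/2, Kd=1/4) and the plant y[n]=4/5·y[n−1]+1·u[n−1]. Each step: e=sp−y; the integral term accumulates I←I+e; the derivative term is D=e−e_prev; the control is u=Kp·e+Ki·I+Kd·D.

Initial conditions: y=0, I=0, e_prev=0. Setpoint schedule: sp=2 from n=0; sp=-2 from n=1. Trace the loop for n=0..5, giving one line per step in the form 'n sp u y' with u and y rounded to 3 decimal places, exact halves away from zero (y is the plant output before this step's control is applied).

(exact arithmetic carried between steps; '≈' marks a value shown rounded to 6 d.p. or computed from one; I and e_prev carry over from the previous line; the table rounds u and y to 3 d.p., halves away from zero)
n=0: y=0, sp=2, e=sp−y=2; I=2, D=e−e_prev=2; u=2·2+1/2·2+1/4·2=5.5; next y=4/5·0+1·5.5=5.5
n=1: y=5.5, sp=-2, e=sp−y=-7.5; I=-5.5, D=e−e_prev=-9.5; u=2·(-7.5)+1/2·(-5.5)+1/4·(-9.5)=-20.125; next y=4/5·5.5+1·(-20.125)=-15.725
n=2: y=-15.725, sp=-2, e=sp−y=13.725; I=8.225, D=e−e_prev=21.225; u=2·13.725+1/2·8.225+1/4·21.225=36.86875; next y=4/5·(-15.725)+1·36.86875=24.28875
n=3: y=24.28875, sp=-2, e=sp−y=-26.28875; I=-18.06375, D=e−e_prev=-40.01375; u=2·(-26.28875)+1/2·(-18.06375)+1/4·(-40.01375)≈-71.612813; next y=4/5·24.28875+1·(-71.612813)≈-52.181813
n=4: y≈-52.181813, sp=-2, e=sp−y≈50.181813; I≈32.118063, D=e−e_prev≈76.470563; u=2·50.181813+1/2·32.118063+1/4·76.470563≈135.540297; next y=4/5·(-52.181813)+1·135.540297≈93.794847
n=5: y≈93.794847, sp=-2, e=sp−y≈-95.794847; I≈-63.676784, D=e−e_prev≈-145.976659; u=2·(-95.794847)+1/2·(-63.676784)+1/4·(-145.976659)≈-259.922251; next y=4/5·93.794847+1·(-259.922251)≈-184.886373

0 2 5.500 0.000
1 -2 -20.125 5.500
2 -2 36.869 -15.725
3 -2 -71.613 24.289
4 -2 135.540 -52.182
5 -2 -259.922 93.795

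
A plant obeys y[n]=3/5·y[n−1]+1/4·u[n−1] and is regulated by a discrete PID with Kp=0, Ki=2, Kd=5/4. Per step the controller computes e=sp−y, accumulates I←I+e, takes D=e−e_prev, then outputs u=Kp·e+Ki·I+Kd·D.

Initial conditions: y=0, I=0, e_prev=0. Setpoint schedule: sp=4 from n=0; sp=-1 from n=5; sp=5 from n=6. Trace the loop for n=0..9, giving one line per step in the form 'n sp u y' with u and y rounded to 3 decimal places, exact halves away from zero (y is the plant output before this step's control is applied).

(exact arithmetic carried between steps; '≈' marks a value shown rounded to 6 d.p. or computed from one; I and e_prev carry over from the previous line; the table rounds u and y to 3 d.p., halves away from zero)
n=0: y=0, sp=4, e=sp−y=4; I=4, D=e−e_prev=4; u=0·4+2·4+5/4·4=13; next y=3/5·0+1/4·13=3.25
n=1: y=3.25, sp=4, e=sp−y=0.75; I=4.75, D=e−e_prev=-3.25; u=0·0.75+2·4.75+5/4·(-3.25)=5.4375; next y=3/5·3.25+1/4·5.4375=3.309375
n=2: y=3.309375, sp=4, e=sp−y=0.690625; I=5.440625, D=e−e_prev=-0.059375; u=0·0.690625+2·5.440625+5/4·(-0.059375)≈10.807031; next y=3/5·3.309375+1/4·10.807031≈4.687383
n=3: y≈4.687383, sp=4, e=sp−y≈-0.687383; I≈4.753242, D=e−e_prev≈-1.378008; u=0·(-0.687383)+2·4.753242+5/4·(-1.378008)≈7.783975; next y=3/5·4.687383+1/4·7.783975≈4.758423
n=4: y≈4.758423, sp=4, e=sp−y≈-0.758423; I≈3.994819, D=e−e_prev≈-0.071041; u=0·(-0.758423)+2·3.994819+5/4·(-0.071041)≈7.900837; next y=3/5·4.758423+1/4·7.900837≈4.830263
n=5: y≈4.830263, sp=-1, e=sp−y≈-5.830263; I≈-1.835444, D=e−e_prev≈-5.071840; u=0·(-5.830263)+2·(-1.835444)+5/4·(-5.071840)≈-10.010689; next y=3/5·4.830263+1/4·(-10.010689)≈0.395486
n=6: y≈0.395486, sp=5, e=sp−y≈4.604514; I≈2.769070, D=e−e_prev≈10.434777; u=0·4.604514+2·2.769070+5/4·10.434777≈18.581611; next y=3/5·0.395486+1/4·18.581611≈4.882694
n=7: y≈4.882694, sp=5, e=sp−y≈0.117306; I≈2.886375, D=e−e_prev≈-4.487209; u=0·0.117306+2·2.886375+5/4·(-4.487209)≈0.163740; next y=3/5·4.882694+1/4·0.163740≈2.970552
n=8: y≈2.970552, sp=5, e=sp−y≈2.029448; I≈4.915824, D=e−e_prev≈1.912143; u=0·2.029448+2·4.915824+5/4·1.912143≈12.221826; next y=3/5·2.970552+1/4·12.221826≈4.837787
n=9: y≈4.837787, sp=5, e=sp−y≈0.162213; I≈5.078036, D=e−e_prev≈-1.867236; u=0·0.162213+2·5.078036+5/4·(-1.867236)≈7.822028; next y=3/5·4.837787+1/4·7.822028≈4.858179

0 4 13.000 0.000
1 4 5.438 3.250
2 4 10.807 3.309
3 4 7.784 4.687
4 4 7.901 4.758
5 -1 -10.011 4.830
6 5 18.582 0.395
7 5 0.164 4.883
8 5 12.222 2.971
9 5 7.822 4.838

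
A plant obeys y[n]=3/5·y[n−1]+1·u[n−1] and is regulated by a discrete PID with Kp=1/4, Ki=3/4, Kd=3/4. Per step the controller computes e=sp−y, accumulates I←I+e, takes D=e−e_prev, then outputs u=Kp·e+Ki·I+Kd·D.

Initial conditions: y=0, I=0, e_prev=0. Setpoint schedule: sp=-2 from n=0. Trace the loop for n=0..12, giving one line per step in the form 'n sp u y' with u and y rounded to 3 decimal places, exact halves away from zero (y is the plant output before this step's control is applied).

0 -2 -3.500 0.000
1 -2 2.625 -3.500
2 -2 -5.919 0.525
3 -2 5.932 -5.604
4 -2 -10.265 2.569
5 -2 12.200 -8.723
6 -2 -18.683 6.966
7 -2 23.931 -14.504
8 -2 -34.826 15.229
9 -2 46.158 -25.688
10 -2 -65.522 30.745
11 -2 88.429 -47.075
12 -2 -123.833 60.184

(exact arithmetic carried between steps; '≈' marks a value shown rounded to 6 d.p. or computed from one; I and e_prev carry over from the previous line; the table rounds u and y to 3 d.p., halves away from zero)
n=0: y=0, sp=-2, e=sp−y=-2; I=-2, D=e−e_prev=-2; u=1/4·(-2)+3/4·(-2)+3/4·(-2)=-3.5; next y=3/5·0+1·(-3.5)=-3.5
n=1: y=-3.5, sp=-2, e=sp−y=1.5; I=-0.5, D=e−e_prev=3.5; u=1/4·1.5+3/4·(-0.5)+3/4·3.5=2.625; next y=3/5·(-3.5)+1·2.625=0.525
n=2: y=0.525, sp=-2, e=sp−y=-2.525; I=-3.025, D=e−e_prev=-4.025; u=1/4·(-2.525)+3/4·(-3.025)+3/4·(-4.025)=-5.91875; next y=3/5·0.525+1·(-5.91875)=-5.60375
n=3: y=-5.60375, sp=-2, e=sp−y=3.60375; I=0.57875, D=e−e_prev=6.12875; u=1/4·3.60375+3/4·0.57875+3/4·6.12875≈5.931563; next y=3/5·(-5.60375)+1·5.931563≈2.569313
n=4: y≈2.569313, sp=-2, e=sp−y≈-4.569313; I≈-3.990563, D=e−e_prev≈-8.173063; u=1/4·(-4.569313)+3/4·(-3.990563)+3/4·(-8.173063)≈-10.265047; next y=3/5·2.569313+1·(-10.265047)≈-8.723459
n=5: y≈-8.723459, sp=-2, e=sp−y≈6.723459; I≈2.732897, D=e−e_prev≈11.292772; u=1/4·6.723459+3/4·2.732897+3/4·11.292772≈12.200116; next y=3/5·(-8.723459)+1·12.200116≈6.966041
n=6: y≈6.966041, sp=-2, e=sp−y≈-8.966041; I≈-6.233144, D=e−e_prev≈-15.689500; u=1/4·(-8.966041)+3/4·(-6.233144)+3/4·(-15.689500)≈-18.683493; next y=3/5·6.966041+1·(-18.683493)≈-14.503869
n=7: y≈-14.503869, sp=-2, e=sp−y≈12.503869; I≈6.270725, D=e−e_prev≈21.469910; u=1/4·12.503869+3/4·6.270725+3/4·21.469910≈23.931443; next y=3/5·(-14.503869)+1·23.931443≈15.229122
n=8: y≈15.229122, sp=-2, e=sp−y≈-17.229122; I≈-10.958397, D=e−e_prev≈-29.732991; u=1/4·(-17.229122)+3/4·(-10.958397)+3/4·(-29.732991)≈-34.825821; next y=3/5·15.229122+1·(-34.825821)≈-25.688348
n=9: y≈-25.688348, sp=-2, e=sp−y≈23.688348; I≈12.729951, D=e−e_prev≈40.917470; u=1/4·23.688348+3/4·12.729951+3/4·40.917470≈46.157653; next y=3/5·(-25.688348)+1·46.157653≈30.744644
n=10: y≈30.744644, sp=-2, e=sp−y≈-32.744644; I≈-20.014693, D=e−e_prev≈-56.432992; u=1/4·(-32.744644)+3/4·(-20.014693)+3/4·(-56.432992)≈-65.521924; next y=3/5·30.744644+1·(-65.521924)≈-47.075138
n=11: y≈-47.075138, sp=-2, e=sp−y≈45.075138; I≈25.060445, D=e−e_prev≈77.819782; u=1/4·45.075138+3/4·25.060445+3/4·77.819782≈88.428955; next y=3/5·(-47.075138)+1·88.428955≈60.183872
n=12: y≈60.183872, sp=-2, e=sp−y≈-62.183872; I≈-37.123427, D=e−e_prev≈-107.259010; u=1/4·(-62.183872)+3/4·(-37.123427)+3/4·(-107.259010)≈-123.832796; next y=3/5·60.183872+1·(-123.832796)≈-87.722472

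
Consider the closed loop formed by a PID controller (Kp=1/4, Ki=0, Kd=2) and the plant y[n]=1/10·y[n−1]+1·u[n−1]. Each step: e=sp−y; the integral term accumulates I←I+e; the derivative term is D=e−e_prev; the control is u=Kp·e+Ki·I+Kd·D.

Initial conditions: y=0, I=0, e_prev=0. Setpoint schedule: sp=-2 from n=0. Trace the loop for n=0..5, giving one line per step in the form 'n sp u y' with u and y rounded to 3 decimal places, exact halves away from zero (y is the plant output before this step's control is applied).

0 -2 -4.500 0.000
1 -2 9.625 -4.500
2 -2 -30.144 9.175
3 -2 83.609 -29.226
4 -2 -240.497 80.686
5 -2 683.837 -232.428

(exact arithmetic carried between steps; '≈' marks a value shown rounded to 6 d.p. or computed from one; I and e_prev carry over from the previous line; the table rounds u and y to 3 d.p., halves away from zero)
n=0: y=0, sp=-2, e=sp−y=-2; I=-2, D=e−e_prev=-2; u=1/4·(-2)+0·(-2)+2·(-2)=-4.5; next y=1/10·0+1·(-4.5)=-4.5
n=1: y=-4.5, sp=-2, e=sp−y=2.5; I=0.5, D=e−e_prev=4.5; u=1/4·2.5+0·0.5+2·4.5=9.625; next y=1/10·(-4.5)+1·9.625=9.175
n=2: y=9.175, sp=-2, e=sp−y=-11.175; I=-10.675, D=e−e_prev=-13.675; u=1/4·(-11.175)+0·(-10.675)+2·(-13.675)=-30.14375; next y=1/10·9.175+1·(-30.14375)=-29.22625
n=3: y=-29.22625, sp=-2, e=sp−y=27.22625; I=16.55125, D=e−e_prev=38.40125; u=1/4·27.22625+0·16.55125+2·38.40125≈83.609063; next y=1/10·(-29.22625)+1·83.609063≈80.686438
n=4: y≈80.686438, sp=-2, e=sp−y≈-82.686438; I≈-66.135188, D=e−e_prev≈-109.912688; u=1/4·(-82.686438)+0·(-66.135188)+2·(-109.912688)≈-240.496984; next y=1/10·80.686438+1·(-240.496984)≈-232.428341
n=5: y≈-232.428341, sp=-2, e=sp−y≈230.428341; I≈164.293153, D=e−e_prev≈313.114778; u=1/4·230.428341+0·164.293153+2·313.114778≈683.836641; next y=1/10·(-232.428341)+1·683.836641≈660.593807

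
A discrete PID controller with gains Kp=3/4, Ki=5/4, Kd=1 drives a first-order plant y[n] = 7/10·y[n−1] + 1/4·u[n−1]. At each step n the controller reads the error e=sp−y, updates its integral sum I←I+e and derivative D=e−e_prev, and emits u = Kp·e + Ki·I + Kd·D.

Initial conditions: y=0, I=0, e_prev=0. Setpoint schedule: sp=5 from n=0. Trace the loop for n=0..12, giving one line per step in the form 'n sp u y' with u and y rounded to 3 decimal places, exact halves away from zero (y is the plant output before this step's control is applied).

0 5 15.000 0.000
1 5 5.000 3.750
2 5 9.938 3.875
3 5 7.503 5.197
4 5 7.629 5.514
5 5 6.544 5.767
6 5 6.121 5.673
7 5 5.701 5.501
8 5 5.578 5.276
9 5 5.573 5.088
10 5 5.674 4.955
11 5 5.801 4.887
12 5 5.922 4.871

(exact arithmetic carried between steps; '≈' marks a value shown rounded to 6 d.p. or computed from one; I and e_prev carry over from the previous line; the table rounds u and y to 3 d.p., halves away from zero)
n=0: y=0, sp=5, e=sp−y=5; I=5, D=e−e_prev=5; u=3/4·5+5/4·5+1·5=15; next y=7/10·0+1/4·15=3.75
n=1: y=3.75, sp=5, e=sp−y=1.25; I=6.25, D=e−e_prev=-3.75; u=3/4·1.25+5/4·6.25+1·(-3.75)=5; next y=7/10·3.75+1/4·5=3.875
n=2: y=3.875, sp=5, e=sp−y=1.125; I=7.375, D=e−e_prev=-0.125; u=3/4·1.125+5/4·7.375+1·(-0.125)=9.9375; next y=7/10·3.875+1/4·9.9375=5.196875
n=3: y=5.196875, sp=5, e=sp−y=-0.196875; I=7.178125, D=e−e_prev=-1.321875; u=3/4·(-0.196875)+5/4·7.178125+1·(-1.321875)=7.503125; next y=7/10·5.196875+1/4·7.503125≈5.513594
n=4: y≈5.513594, sp=5, e=sp−y≈-0.513594; I≈6.664531, D=e−e_prev≈-0.316719; u=3/4·(-0.513594)+5/4·6.664531+1·(-0.316719)≈7.62875; next y=7/10·5.513594+1/4·7.62875≈5.766703
n=5: y≈5.766703, sp=5, e=sp−y≈-0.766703; I≈5.897828, D=e−e_prev≈-0.253109; u=3/4·(-0.766703)+5/4·5.897828+1·(-0.253109)≈6.544148; next y=7/10·5.766703+1/4·6.544148≈5.672729
n=6: y≈5.672729, sp=5, e=sp−y≈-0.672729; I≈5.225099, D=e−e_prev≈0.093974; u=3/4·(-0.672729)+5/4·5.225099+1·0.093974≈6.120800; next y=7/10·5.672729+1/4·6.120800≈5.501111
n=7: y≈5.501111, sp=5, e=sp−y≈-0.501111; I≈4.723988, D=e−e_prev≈0.171619; u=3/4·(-0.501111)+5/4·4.723988+1·0.171619≈5.700771; next y=7/10·5.501111+1/4·5.700771≈5.275970
n=8: y≈5.275970, sp=5, e=sp−y≈-0.275970; I≈4.448018, D=e−e_prev≈0.225140; u=3/4·(-0.275970)+5/4·4.448018+1·0.225140≈5.578185; next y=7/10·5.275970+1/4·5.578185≈5.087725
n=9: y≈5.087725, sp=5, e=sp−y≈-0.087725; I≈4.360293, D=e−e_prev≈0.188245; u=3/4·(-0.087725)+5/4·4.360293+1·0.188245≈5.572816; next y=7/10·5.087725+1/4·5.572816≈4.954612
n=10: y≈4.954612, sp=5, e=sp−y≈0.045388; I≈4.405681, D=e−e_prev≈0.133114; u=3/4·0.045388+5/4·4.405681+1·0.133114≈5.674255; next y=7/10·4.954612+1/4·5.674255≈4.886792
n=11: y≈4.886792, sp=5, e=sp−y≈0.113208; I≈4.518888, D=e−e_prev≈0.067820; u=3/4·0.113208+5/4·4.518888+1·0.067820≈5.801336; next y=7/10·4.886792+1/4·5.801336≈4.871089
n=12: y≈4.871089, sp=5, e=sp−y≈0.128911; I≈4.647800, D=e−e_prev≈0.015704; u=3/4·0.128911+5/4·4.647800+1·0.015704≈5.922137; next y=7/10·4.871089+1/4·5.922137≈4.890296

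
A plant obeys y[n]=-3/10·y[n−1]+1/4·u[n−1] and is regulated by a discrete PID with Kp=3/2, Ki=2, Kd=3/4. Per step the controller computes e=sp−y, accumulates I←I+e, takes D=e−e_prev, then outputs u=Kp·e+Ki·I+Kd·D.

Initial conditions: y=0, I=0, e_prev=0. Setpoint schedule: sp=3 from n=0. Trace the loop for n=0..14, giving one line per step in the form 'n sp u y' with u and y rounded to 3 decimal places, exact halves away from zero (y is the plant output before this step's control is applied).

0 3 12.750 0.000
1 3 2.953 3.188
2 3 19.442 -0.218
3 3 1.462 4.926
4 3 27.130 -1.112
5 3 -4.145 7.116
6 3 37.515 -3.171
7 3 -15.238 10.330
8 3 53.492 -6.908
9 3 -34.624 15.445
10 3 79.375 -13.290
11 3 -67.359 23.831
12 3 122.053 -23.989
13 3 -122.053 37.710
14 3 192.830 -41.826

(exact arithmetic carried between steps; '≈' marks a value shown rounded to 6 d.p. or computed from one; I and e_prev carry over from the previous line; the table rounds u and y to 3 d.p., halves away from zero)
n=0: y=0, sp=3, e=sp−y=3; I=3, D=e−e_prev=3; u=3/2·3+2·3+3/4·3=12.75; next y=-3/10·0+1/4·12.75=3.1875
n=1: y=3.1875, sp=3, e=sp−y=-0.1875; I=2.8125, D=e−e_prev=-3.1875; u=3/2·(-0.1875)+2·2.8125+3/4·(-3.1875)=2.953125; next y=-3/10·3.1875+1/4·2.953125≈-0.217969
n=2: y≈-0.217969, sp=3, e=sp−y≈3.217969; I≈6.030469, D=e−e_prev≈3.405469; u=3/2·3.217969+2·6.030469+3/4·3.405469≈19.441992; next y=-3/10·(-0.217969)+1/4·19.441992≈4.925889
n=3: y≈4.925889, sp=3, e=sp−y≈-1.925889; I≈4.104580, D=e−e_prev≈-5.143857; u=3/2·(-1.925889)+2·4.104580+3/4·(-5.143857)≈1.462434; next y=-3/10·4.925889+1/4·1.462434≈-1.112158
n=4: y≈-1.112158, sp=3, e=sp−y≈4.112158; I≈8.216738, D=e−e_prev≈6.038047; u=3/2·4.112158+2·8.216738+3/4·6.038047≈27.130249; next y=-3/10·(-1.112158)+1/4·27.130249≈7.116210
n=5: y≈7.116210, sp=3, e=sp−y≈-4.116210; I≈4.100529, D=e−e_prev≈-8.228368; u=3/2·(-4.116210)+2·4.100529+3/4·(-8.228368)≈-4.144533; next y=-3/10·7.116210+1/4·(-4.144533)≈-3.170996
n=6: y≈-3.170996, sp=3, e=sp−y≈6.170996; I≈10.271525, D=e−e_prev≈10.287206; u=3/2·6.170996+2·10.271525+3/4·10.287206≈37.514948; next y=-3/10·(-3.170996)+1/4·37.514948≈10.330036
n=7: y≈10.330036, sp=3, e=sp−y≈-7.330036; I≈2.941489, D=e−e_prev≈-13.501032; u=3/2·(-7.330036)+2·2.941489+3/4·(-13.501032)≈-15.237850; next y=-3/10·10.330036+1/4·(-15.237850)≈-6.908473
n=8: y≈-6.908473, sp=3, e=sp−y≈9.908473; I≈12.849962, D=e−e_prev≈17.238509; u=3/2·9.908473+2·12.849962+3/4·17.238509≈53.491515; next y=-3/10·(-6.908473)+1/4·53.491515≈15.445421
n=9: y≈15.445421, sp=3, e=sp−y≈-12.445421; I≈0.404541, D=e−e_prev≈-22.353894; u=3/2·(-12.445421)+2·0.404541+3/4·(-22.353894)≈-34.624469; next y=-3/10·15.445421+1/4·(-34.624469)≈-13.289744
n=10: y≈-13.289744, sp=3, e=sp−y≈16.289744; I≈16.694285, D=e−e_prev≈28.735164; u=3/2·16.289744+2·16.694285+3/4·28.735164≈79.374558; next y=-3/10·(-13.289744)+1/4·79.374558≈23.830563
n=11: y≈23.830563, sp=3, e=sp−y≈-20.830563; I≈-4.136278, D=e−e_prev≈-37.120306; u=3/2·(-20.830563)+2·(-4.136278)+3/4·(-37.120306)≈-67.358629; next y=-3/10·23.830563+1/4·(-67.358629)≈-23.988826
n=12: y≈-23.988826, sp=3, e=sp−y≈26.988826; I≈22.852548, D=e−e_prev≈47.819389; u=3/2·26.988826+2·22.852548+3/4·47.819389≈122.052877; next y=-3/10·(-23.988826)+1/4·122.052877≈37.709867
n=13: y≈37.709867, sp=3, e=sp−y≈-34.709867; I≈-11.857319, D=e−e_prev≈-61.698693; u=3/2·(-34.709867)+2·(-11.857319)+3/4·(-61.698693)≈-122.053458; next y=-3/10·37.709867+1/4·(-122.053458)≈-41.826325
n=14: y≈-41.826325, sp=3, e=sp−y≈44.826325; I≈32.969006, D=e−e_prev≈79.536192; u=3/2·44.826325+2·32.969006+3/4·79.536192≈192.829642; next y=-3/10·(-41.826325)+1/4·192.829642≈60.755308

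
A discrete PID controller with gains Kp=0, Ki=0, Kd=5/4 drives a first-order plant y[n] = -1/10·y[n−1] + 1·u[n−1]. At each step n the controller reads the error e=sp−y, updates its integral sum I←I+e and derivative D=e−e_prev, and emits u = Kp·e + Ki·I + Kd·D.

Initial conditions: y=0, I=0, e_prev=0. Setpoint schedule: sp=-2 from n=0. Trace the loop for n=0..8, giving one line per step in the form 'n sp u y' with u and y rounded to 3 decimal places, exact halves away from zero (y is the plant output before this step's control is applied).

0 -2 -2.500 0.000
1 -2 3.125 -2.500
2 -2 -7.344 3.375
3 -2 13.820 -7.681
4 -2 -27.837 14.588
5 -2 54.855 -29.296
6 -2 -108.851 57.785
7 -2 215.519 -114.630
8 -2 -427.014 226.982

(exact arithmetic carried between steps; '≈' marks a value shown rounded to 6 d.p. or computed from one; I and e_prev carry over from the previous line; the table rounds u and y to 3 d.p., halves away from zero)
n=0: y=0, sp=-2, e=sp−y=-2; I=-2, D=e−e_prev=-2; u=0·(-2)+0·(-2)+5/4·(-2)=-2.5; next y=-1/10·0+1·(-2.5)=-2.5
n=1: y=-2.5, sp=-2, e=sp−y=0.5; I=-1.5, D=e−e_prev=2.5; u=0·0.5+0·(-1.5)+5/4·2.5=3.125; next y=-1/10·(-2.5)+1·3.125=3.375
n=2: y=3.375, sp=-2, e=sp−y=-5.375; I=-6.875, D=e−e_prev=-5.875; u=0·(-5.375)+0·(-6.875)+5/4·(-5.875)=-7.34375; next y=-1/10·3.375+1·(-7.34375)=-7.68125
n=3: y=-7.68125, sp=-2, e=sp−y=5.68125; I=-1.19375, D=e−e_prev=11.05625; u=0·5.68125+0·(-1.19375)+5/4·11.05625≈13.820313; next y=-1/10·(-7.68125)+1·13.820313≈14.588438
n=4: y≈14.588438, sp=-2, e=sp−y≈-16.588438; I≈-17.782188, D=e−e_prev≈-22.269688; u=0·(-16.588438)+0·(-17.782188)+5/4·(-22.269688)≈-27.837109; next y=-1/10·14.588438+1·(-27.837109)≈-29.295953
n=5: y≈-29.295953, sp=-2, e=sp−y≈27.295953; I≈9.513766, D=e−e_prev≈43.884391; u=0·27.295953+0·9.513766+5/4·43.884391≈54.855488; next y=-1/10·(-29.295953)+1·54.855488≈57.785084
n=6: y≈57.785084, sp=-2, e=sp−y≈-59.785084; I≈-50.271318, D=e−e_prev≈-87.081037; u=0·(-59.785084)+0·(-50.271318)+5/4·(-87.081037)≈-108.851296; next y=-1/10·57.785084+1·(-108.851296)≈-114.629804
n=7: y≈-114.629804, sp=-2, e=sp−y≈112.629804; I≈62.358486, D=e−e_prev≈172.414888; u=0·112.629804+0·62.358486+5/4·172.414888≈215.518610; next y=-1/10·(-114.629804)+1·215.518610≈226.981590
n=8: y≈226.981590, sp=-2, e=sp−y≈-228.981590; I≈-166.623104, D=e−e_prev≈-341.611394; u=0·(-228.981590)+0·(-166.623104)+5/4·(-341.611394)≈-427.014243; next y=-1/10·226.981590+1·(-427.014243)≈-449.712402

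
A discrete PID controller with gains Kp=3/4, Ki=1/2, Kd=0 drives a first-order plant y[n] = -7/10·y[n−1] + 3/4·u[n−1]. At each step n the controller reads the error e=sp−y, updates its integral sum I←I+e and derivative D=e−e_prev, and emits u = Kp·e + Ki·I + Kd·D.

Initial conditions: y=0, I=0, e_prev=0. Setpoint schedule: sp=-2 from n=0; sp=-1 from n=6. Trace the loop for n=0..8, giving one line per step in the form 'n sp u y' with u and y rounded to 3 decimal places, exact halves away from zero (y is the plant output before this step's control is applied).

0 -2 -2.500 0.000
1 -2 -1.156 -1.875
2 -2 -4.119 0.445
3 -2 -0.534 -3.401
4 -2 -6.560 1.980
5 -2 1.808 -6.306
6 -1 -9.885 5.771
7 -1 8.259 -11.453
8 -1 -18.595 14.212

(exact arithmetic carried between steps; '≈' marks a value shown rounded to 6 d.p. or computed from one; I and e_prev carry over from the previous line; the table rounds u and y to 3 d.p., halves away from zero)
n=0: y=0, sp=-2, e=sp−y=-2; I=-2, D=e−e_prev=-2; u=3/4·(-2)+1/2·(-2)+0·(-2)=-2.5; next y=-7/10·0+3/4·(-2.5)=-1.875
n=1: y=-1.875, sp=-2, e=sp−y=-0.125; I=-2.125, D=e−e_prev=1.875; u=3/4·(-0.125)+1/2·(-2.125)+0·1.875=-1.15625; next y=-7/10·(-1.875)+3/4·(-1.15625)≈0.445313
n=2: y≈0.445313, sp=-2, e=sp−y≈-2.445313; I≈-4.570313, D=e−e_prev≈-2.320313; u=3/4·(-2.445313)+1/2·(-4.570313)+0·(-2.320313)≈-4.119141; next y=-7/10·0.445313+3/4·(-4.119141)≈-3.401074
n=3: y≈-3.401074, sp=-2, e=sp−y≈1.401074; I≈-3.169238, D=e−e_prev≈3.846387; u=3/4·1.401074+1/2·(-3.169238)+0·3.846387≈-0.533813; next y=-7/10·(-3.401074)+3/4·(-0.533813)≈1.980392
n=4: y≈1.980392, sp=-2, e=sp−y≈-3.980392; I≈-7.149630, D=e−e_prev≈-5.381466; u=3/4·(-3.980392)+1/2·(-7.149630)+0·(-5.381466)≈-6.560109; next y=-7/10·1.980392+3/4·(-6.560109)≈-6.306356
n=5: y≈-6.306356, sp=-2, e=sp−y≈4.306356; I≈-2.843274, D=e−e_prev≈8.286748; u=3/4·4.306356+1/2·(-2.843274)+0·8.286748≈1.808130; next y=-7/10·(-6.306356)+3/4·1.808130≈5.770547
n=6: y≈5.770547, sp=-1, e=sp−y≈-6.770547; I≈-9.613821, D=e−e_prev≈-11.076903; u=3/4·(-6.770547)+1/2·(-9.613821)+0·(-11.076903)≈-9.884820; next y=-7/10·5.770547+3/4·(-9.884820)≈-11.452998
n=7: y≈-11.452998, sp=-1, e=sp−y≈10.452998; I≈0.839177, D=e−e_prev≈17.223545; u=3/4·10.452998+1/2·0.839177+0·17.223545≈8.259337; next y=-7/10·(-11.452998)+3/4·8.259337≈14.211601
n=8: y≈14.211601, sp=-1, e=sp−y≈-15.211601; I≈-14.372424, D=e−e_prev≈-25.664599; u=3/4·(-15.211601)+1/2·(-14.372424)+0·(-25.664599)≈-18.594913; next y=-7/10·14.211601+3/4·(-18.594913)≈-23.894306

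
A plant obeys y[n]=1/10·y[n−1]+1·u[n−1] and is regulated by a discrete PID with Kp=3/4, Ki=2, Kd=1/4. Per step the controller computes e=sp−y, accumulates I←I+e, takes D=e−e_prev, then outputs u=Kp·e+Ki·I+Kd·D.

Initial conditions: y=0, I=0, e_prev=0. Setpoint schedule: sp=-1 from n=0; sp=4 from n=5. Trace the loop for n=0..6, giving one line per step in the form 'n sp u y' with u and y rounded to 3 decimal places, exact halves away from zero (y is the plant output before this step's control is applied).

(exact arithmetic carried between steps; '≈' marks a value shown rounded to 6 d.p. or computed from one; I and e_prev carry over from the previous line; the table rounds u and y to 3 d.p., halves away from zero)
n=0: y=0, sp=-1, e=sp−y=-1; I=-1, D=e−e_prev=-1; u=3/4·(-1)+2·(-1)+1/4·(-1)=-3; next y=1/10·0+1·(-3)=-3
n=1: y=-3, sp=-1, e=sp−y=2; I=1, D=e−e_prev=3; u=3/4·2+2·1+1/4·3=4.25; next y=1/10·(-3)+1·4.25=3.95
n=2: y=3.95, sp=-1, e=sp−y=-4.95; I=-3.95, D=e−e_prev=-6.95; u=3/4·(-4.95)+2·(-3.95)+1/4·(-6.95)=-13.35; next y=1/10·3.95+1·(-13.35)=-12.955
n=3: y=-12.955, sp=-1, e=sp−y=11.955; I=8.005, D=e−e_prev=16.905; u=3/4·11.955+2·8.005+1/4·16.905=29.2025; next y=1/10·(-12.955)+1·29.2025=27.907
n=4: y=27.907, sp=-1, e=sp−y=-28.907; I=-20.902, D=e−e_prev=-40.862; u=3/4·(-28.907)+2·(-20.902)+1/4·(-40.862)=-73.69975; next y=1/10·27.907+1·(-73.69975)=-70.90905
n=5: y=-70.90905, sp=4, e=sp−y=74.90905; I=54.00705, D=e−e_prev=103.81605; u=3/4·74.90905+2·54.00705+1/4·103.81605=190.1499; next y=1/10·(-70.90905)+1·190.1499=183.058995
n=6: y=183.058995, sp=4, e=sp−y=-179.058995; I=-125.051945, D=e−e_prev=-253.968045; u=3/4·(-179.058995)+2·(-125.051945)+1/4·(-253.968045)≈-447.890148; next y=1/10·183.058995+1·(-447.890148)≈-429.584248

0 -1 -3.000 0.000
1 -1 4.250 -3.000
2 -1 -13.350 3.950
3 -1 29.203 -12.955
4 -1 -73.700 27.907
5 4 190.150 -70.909
6 4 -447.890 183.059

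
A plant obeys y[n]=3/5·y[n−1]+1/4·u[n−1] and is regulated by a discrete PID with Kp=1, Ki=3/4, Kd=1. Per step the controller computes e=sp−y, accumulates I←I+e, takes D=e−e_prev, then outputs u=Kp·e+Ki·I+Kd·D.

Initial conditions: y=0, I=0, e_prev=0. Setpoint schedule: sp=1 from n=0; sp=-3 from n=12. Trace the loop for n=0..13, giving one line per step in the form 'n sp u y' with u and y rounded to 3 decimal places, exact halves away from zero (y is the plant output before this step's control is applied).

0 1 2.750 0.000
1 1 0.609 0.688
2 1 1.869 0.565
3 1 1.409 0.806
4 1 1.714 0.836
5 1 1.608 0.930
6 1 1.672 0.960
7 1 1.638 0.994
8 1 1.644 1.006
9 1 1.628 1.015
10 1 1.622 1.016
11 1 1.614 1.015
12 -3 -9.391 1.012
13 -3 -0.833 -1.740

(exact arithmetic carried between steps; '≈' marks a value shown rounded to 6 d.p. or computed from one; I and e_prev carry over from the previous line; the table rounds u and y to 3 d.p., halves away from zero)
n=0: y=0, sp=1, e=sp−y=1; I=1, D=e−e_prev=1; u=1·1+3/4·1+1·1=2.75; next y=3/5·0+1/4·2.75=0.6875
n=1: y=0.6875, sp=1, e=sp−y=0.3125; I=1.3125, D=e−e_prev=-0.6875; u=1·0.3125+3/4·1.3125+1·(-0.6875)=0.609375; next y=3/5·0.6875+1/4·0.609375≈0.564844
n=2: y≈0.564844, sp=1, e=sp−y≈0.435156; I≈1.747656, D=e−e_prev≈0.122656; u=1·0.435156+3/4·1.747656+1·0.122656≈1.868555; next y=3/5·0.564844+1/4·1.868555≈0.806045
n=3: y≈0.806045, sp=1, e=sp−y≈0.193955; I≈1.941611, D=e−e_prev≈-0.241201; u=1·0.193955+3/4·1.941611+1·(-0.241201)≈1.408962; next y=3/5·0.806045+1/4·1.408962≈0.835868
n=4: y≈0.835868, sp=1, e=sp−y≈0.164132; I≈2.105744, D=e−e_prev≈-0.029823; u=1·0.164132+3/4·2.105744+1·(-0.029823)≈1.713618; next y=3/5·0.835868+1/4·1.713618≈0.929925
n=5: y≈0.929925, sp=1, e=sp−y≈0.070075; I≈2.175819, D=e−e_prev≈-0.094057; u=1·0.070075+3/4·2.175819+1·(-0.094057)≈1.607882; next y=3/5·0.929925+1/4·1.607882≈0.959925
n=6: y≈0.959925, sp=1, e=sp−y≈0.040075; I≈2.215893, D=e−e_prev≈-0.030000; u=1·0.040075+3/4·2.215893+1·(-0.030000)≈1.671994; next y=3/5·0.959925+1/4·1.671994≈0.993954
n=7: y≈0.993954, sp=1, e=sp−y≈0.006046; I≈2.221940, D=e−e_prev≈-0.034028; u=1·0.006046+3/4·2.221940+1·(-0.034028)≈1.638473; next y=3/5·0.993954+1/4·1.638473≈1.005990
n=8: y≈1.005990, sp=1, e=sp−y≈-0.005990; I≈2.215949, D=e−e_prev≈-0.012037; u=1·(-0.005990)+3/4·2.215949+1·(-0.012037)≈1.643935; next y=3/5·1.005990+1/4·1.643935≈1.014578
n=9: y≈1.014578, sp=1, e=sp−y≈-0.014578; I≈2.201371, D=e−e_prev≈-0.008588; u=1·(-0.014578)+3/4·2.201371+1·(-0.008588)≈1.627863; next y=3/5·1.014578+1/4·1.627863≈1.015713
n=10: y≈1.015713, sp=1, e=sp−y≈-0.015713; I≈2.185659, D=e−e_prev≈-0.001135; u=1·(-0.015713)+3/4·2.185659+1·(-0.001135)≈1.622397; next y=3/5·1.015713+1/4·1.622397≈1.015027
n=11: y≈1.015027, sp=1, e=sp−y≈-0.015027; I≈2.170632, D=e−e_prev≈0.000686; u=1·(-0.015027)+3/4·2.170632+1·0.000686≈1.613633; next y=3/5·1.015027+1/4·1.613633≈1.012424
n=12: y≈1.012424, sp=-3, e=sp−y≈-4.012424; I≈-1.841792, D=e−e_prev≈-3.997398; u=1·(-4.012424)+3/4·(-1.841792)+1·(-3.997398)≈-9.391166; next y=3/5·1.012424+1/4·(-9.391166)≈-1.740337
n=13: y≈-1.740337, sp=-3, e=sp−y≈-1.259663; I≈-3.101455, D=e−e_prev≈2.752761; u=1·(-1.259663)+3/4·(-3.101455)+1·2.752761≈-0.832993; next y=3/5·(-1.740337)+1/4·(-0.832993)≈-1.252451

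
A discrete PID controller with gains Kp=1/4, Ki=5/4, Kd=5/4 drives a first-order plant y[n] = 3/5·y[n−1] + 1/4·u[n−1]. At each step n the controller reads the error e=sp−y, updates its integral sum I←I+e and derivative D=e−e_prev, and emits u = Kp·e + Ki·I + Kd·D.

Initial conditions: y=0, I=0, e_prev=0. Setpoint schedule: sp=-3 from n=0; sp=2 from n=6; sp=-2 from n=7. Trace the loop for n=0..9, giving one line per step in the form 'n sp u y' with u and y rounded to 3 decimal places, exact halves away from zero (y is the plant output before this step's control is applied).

0 -3 -8.250 0.000
1 -3 -2.578 -2.063
2 -3 -6.824 -1.882
3 -3 -5.375 -2.835
4 -3 -6.196 -3.045
5 -3 -5.491 -3.376
6 2 8.377 -3.398
7 -2 -11.651 0.055
8 -2 3.168 -2.880
9 -2 -4.747 -0.936

(exact arithmetic carried between steps; '≈' marks a value shown rounded to 6 d.p. or computed from one; I and e_prev carry over from the previous line; the table rounds u and y to 3 d.p., halves away from zero)
n=0: y=0, sp=-3, e=sp−y=-3; I=-3, D=e−e_prev=-3; u=1/4·(-3)+5/4·(-3)+5/4·(-3)=-8.25; next y=3/5·0+1/4·(-8.25)=-2.0625
n=1: y=-2.0625, sp=-3, e=sp−y=-0.9375; I=-3.9375, D=e−e_prev=2.0625; u=1/4·(-0.9375)+5/4·(-3.9375)+5/4·2.0625=-2.578125; next y=3/5·(-2.0625)+1/4·(-2.578125)≈-1.882031
n=2: y≈-1.882031, sp=-3, e=sp−y≈-1.117969; I≈-5.055469, D=e−e_prev≈-0.180469; u=1/4·(-1.117969)+5/4·(-5.055469)+5/4·(-0.180469)≈-6.824414; next y=3/5·(-1.882031)+1/4·(-6.824414)≈-2.835322
n=3: y≈-2.835322, sp=-3, e=sp−y≈-0.164678; I≈-5.220146, D=e−e_prev≈0.953291; u=1/4·(-0.164678)+5/4·(-5.220146)+5/4·0.953291≈-5.374739; next y=3/5·(-2.835322)+1/4·(-5.374739)≈-3.044878
n=4: y≈-3.044878, sp=-3, e=sp−y≈0.044878; I≈-5.175268, D=e−e_prev≈0.209556; u=1/4·0.044878+5/4·(-5.175268)+5/4·0.209556≈-6.195921; next y=3/5·(-3.044878)+1/4·(-6.195921)≈-3.375907
n=5: y≈-3.375907, sp=-3, e=sp−y≈0.375907; I≈-4.799361, D=e−e_prev≈0.331029; u=1/4·0.375907+5/4·(-4.799361)+5/4·0.331029≈-5.491438; next y=3/5·(-3.375907)+1/4·(-5.491438)≈-3.398404
n=6: y≈-3.398404, sp=2, e=sp−y≈5.398404; I≈0.599043, D=e−e_prev≈5.022497; u=1/4·5.398404+5/4·0.599043+5/4·5.022497≈8.376525; next y=3/5·(-3.398404)+1/4·8.376525≈0.055089
n=7: y≈0.055089, sp=-2, e=sp−y≈-2.055089; I≈-1.456046, D=e−e_prev≈-7.453493; u=1/4·(-2.055089)+5/4·(-1.456046)+5/4·(-7.453493)≈-11.650696; next y=3/5·0.055089+1/4·(-11.650696)≈-2.879621
n=8: y≈-2.879621, sp=-2, e=sp−y≈0.879621; I≈-0.576426, D=e−e_prev≈2.934710; u=1/4·0.879621+5/4·(-0.576426)+5/4·2.934710≈3.167760; next y=3/5·(-2.879621)+1/4·3.167760≈-0.935832
n=9: y≈-0.935832, sp=-2, e=sp−y≈-1.064168; I≈-1.640593, D=e−e_prev≈-1.943788; u=1/4·(-1.064168)+5/4·(-1.640593)+5/4·(-1.943788)≈-4.746519; next y=3/5·(-0.935832)+1/4·(-4.746519)≈-1.748129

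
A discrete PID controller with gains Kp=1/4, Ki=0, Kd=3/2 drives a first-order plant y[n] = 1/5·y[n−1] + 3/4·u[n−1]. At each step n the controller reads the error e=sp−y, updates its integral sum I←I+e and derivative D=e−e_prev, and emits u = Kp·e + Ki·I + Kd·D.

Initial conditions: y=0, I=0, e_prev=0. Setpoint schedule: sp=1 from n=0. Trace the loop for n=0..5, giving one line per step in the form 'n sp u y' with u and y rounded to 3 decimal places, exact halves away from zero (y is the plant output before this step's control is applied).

0 1 1.750 0.000
1 1 -2.047 1.313
2 1 4.446 -1.273
3 1 -7.049 3.080
4 1 13.043 -4.671
5 1 -22.241 8.848

(exact arithmetic carried between steps; '≈' marks a value shown rounded to 6 d.p. or computed from one; I and e_prev carry over from the previous line; the table rounds u and y to 3 d.p., halves away from zero)
n=0: y=0, sp=1, e=sp−y=1; I=1, D=e−e_prev=1; u=1/4·1+0·1+3/2·1=1.75; next y=1/5·0+3/4·1.75=1.3125
n=1: y=1.3125, sp=1, e=sp−y=-0.3125; I=0.6875, D=e−e_prev=-1.3125; u=1/4·(-0.3125)+0·0.6875+3/2·(-1.3125)=-2.046875; next y=1/5·1.3125+3/4·(-2.046875)≈-1.272656
n=2: y≈-1.272656, sp=1, e=sp−y≈2.272656; I≈2.960156, D=e−e_prev≈2.585156; u=1/4·2.272656+0·2.960156+3/2·2.585156≈4.445898; next y=1/5·(-1.272656)+3/4·4.445898≈3.079893
n=3: y≈3.079893, sp=1, e=sp−y≈-2.079893; I≈0.880264, D=e−e_prev≈-4.352549; u=1/4·(-2.079893)+0·0.880264+3/2·(-4.352549)≈-7.048796; next y=1/5·3.079893+3/4·(-7.048796)≈-4.670619
n=4: y≈-4.670619, sp=1, e=sp−y≈5.670619; I≈6.550882, D=e−e_prev≈7.750511; u=1/4·5.670619+0·6.550882+3/2·7.750511≈13.043422; next y=1/5·(-4.670619)+3/4·13.043422≈8.848443
n=5: y≈8.848443, sp=1, e=sp−y≈-7.848443; I≈-1.297560, D=e−e_prev≈-13.519061; u=1/4·(-7.848443)+0·(-1.297560)+3/2·(-13.519061)≈-22.240703; next y=1/5·8.848443+3/4·(-22.240703)≈-14.910838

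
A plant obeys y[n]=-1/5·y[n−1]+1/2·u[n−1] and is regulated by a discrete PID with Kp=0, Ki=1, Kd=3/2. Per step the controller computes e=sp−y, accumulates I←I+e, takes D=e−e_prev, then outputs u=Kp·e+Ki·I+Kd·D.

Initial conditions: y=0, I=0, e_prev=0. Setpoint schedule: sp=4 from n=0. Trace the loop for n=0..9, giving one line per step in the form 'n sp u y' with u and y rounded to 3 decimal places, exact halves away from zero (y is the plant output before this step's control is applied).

(exact arithmetic carried between steps; '≈' marks a value shown rounded to 6 d.p. or computed from one; I and e_prev carry over from the previous line; the table rounds u and y to 3 d.p., halves away from zero)
n=0: y=0, sp=4, e=sp−y=4; I=4, D=e−e_prev=4; u=0·4+1·4+3/2·4=10; next y=-1/5·0+1/2·10=5
n=1: y=5, sp=4, e=sp−y=-1; I=3, D=e−e_prev=-5; u=0·(-1)+1·3+3/2·(-5)=-4.5; next y=-1/5·5+1/2·(-4.5)=-3.25
n=2: y=-3.25, sp=4, e=sp−y=7.25; I=10.25, D=e−e_prev=8.25; u=0·7.25+1·10.25+3/2·8.25=22.625; next y=-1/5·(-3.25)+1/2·22.625=11.9625
n=3: y=11.9625, sp=4, e=sp−y=-7.9625; I=2.2875, D=e−e_prev=-15.2125; u=0·(-7.9625)+1·2.2875+3/2·(-15.2125)=-20.53125; next y=-1/5·11.9625+1/2·(-20.53125)=-12.658125
n=4: y=-12.658125, sp=4, e=sp−y=16.658125; I=18.945625, D=e−e_prev=24.620625; u=0·16.658125+1·18.945625+3/2·24.620625≈55.876563; next y=-1/5·(-12.658125)+1/2·55.876563≈30.469906
n=5: y≈30.469906, sp=4, e=sp−y≈-26.469906; I≈-7.524281, D=e−e_prev≈-43.128031; u=0·(-26.469906)+1·(-7.524281)+3/2·(-43.128031)≈-72.216328; next y=-1/5·30.469906+1/2·(-72.216328)≈-42.202145
n=6: y≈-42.202145, sp=4, e=sp−y≈46.202145; I≈38.677864, D=e−e_prev≈72.672052; u=0·46.202145+1·38.677864+3/2·72.672052≈147.685941; next y=-1/5·(-42.202145)+1/2·147.685941≈82.283400
n=7: y≈82.283400, sp=4, e=sp−y≈-78.283400; I≈-39.605536, D=e−e_prev≈-124.485545; u=0·(-78.283400)+1·(-39.605536)+3/2·(-124.485545)≈-226.333853; next y=-1/5·82.283400+1/2·(-226.333853)≈-129.623607
n=8: y≈-129.623607, sp=4, e=sp−y≈133.623607; I≈94.018071, D=e−e_prev≈211.907006; u=0·133.623607+1·94.018071+3/2·211.907006≈411.878580; next y=-1/5·(-129.623607)+1/2·411.878580≈231.864012
n=9: y≈231.864012, sp=4, e=sp−y≈-227.864012; I≈-133.845941, D=e−e_prev≈-361.487618; u=0·(-227.864012)+1·(-133.845941)+3/2·(-361.487618)≈-676.077368; next y=-1/5·231.864012+1/2·(-676.077368)≈-384.411486

0 4 10.000 0.000
1 4 -4.500 5.000
2 4 22.625 -3.250
3 4 -20.531 11.963
4 4 55.877 -12.658
5 4 -72.216 30.470
6 4 147.686 -42.202
7 4 -226.334 82.283
8 4 411.879 -129.624
9 4 -676.077 231.864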